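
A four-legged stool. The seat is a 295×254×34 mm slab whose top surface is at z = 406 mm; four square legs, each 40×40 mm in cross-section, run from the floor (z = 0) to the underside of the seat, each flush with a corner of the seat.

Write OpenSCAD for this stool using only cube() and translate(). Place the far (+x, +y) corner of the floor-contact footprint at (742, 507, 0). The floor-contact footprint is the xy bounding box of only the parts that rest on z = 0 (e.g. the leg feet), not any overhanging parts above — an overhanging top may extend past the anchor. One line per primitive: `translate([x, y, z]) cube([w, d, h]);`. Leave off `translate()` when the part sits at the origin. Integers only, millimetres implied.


// leg_h = 406 - 34 = 372
translate([447, 253, 372]) cube([295, 254, 34]);
translate([447, 253, 0]) cube([40, 40, 372]);
translate([702, 253, 0]) cube([40, 40, 372]);
translate([447, 467, 0]) cube([40, 40, 372]);
translate([702, 467, 0]) cube([40, 40, 372]);


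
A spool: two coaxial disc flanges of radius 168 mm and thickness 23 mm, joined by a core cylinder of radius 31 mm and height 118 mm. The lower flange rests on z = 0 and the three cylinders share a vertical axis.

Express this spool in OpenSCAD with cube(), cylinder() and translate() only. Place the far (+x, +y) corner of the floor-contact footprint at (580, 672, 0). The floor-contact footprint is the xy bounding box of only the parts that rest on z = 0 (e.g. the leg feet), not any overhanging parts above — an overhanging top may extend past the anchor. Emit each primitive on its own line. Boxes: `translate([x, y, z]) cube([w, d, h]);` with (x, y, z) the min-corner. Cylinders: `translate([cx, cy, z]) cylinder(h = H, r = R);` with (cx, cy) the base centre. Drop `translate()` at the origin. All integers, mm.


translate([412, 504, 0]) cylinder(h = 23, r = 168);
translate([412, 504, 23]) cylinder(h = 118, r = 31);
translate([412, 504, 141]) cylinder(h = 23, r = 168);


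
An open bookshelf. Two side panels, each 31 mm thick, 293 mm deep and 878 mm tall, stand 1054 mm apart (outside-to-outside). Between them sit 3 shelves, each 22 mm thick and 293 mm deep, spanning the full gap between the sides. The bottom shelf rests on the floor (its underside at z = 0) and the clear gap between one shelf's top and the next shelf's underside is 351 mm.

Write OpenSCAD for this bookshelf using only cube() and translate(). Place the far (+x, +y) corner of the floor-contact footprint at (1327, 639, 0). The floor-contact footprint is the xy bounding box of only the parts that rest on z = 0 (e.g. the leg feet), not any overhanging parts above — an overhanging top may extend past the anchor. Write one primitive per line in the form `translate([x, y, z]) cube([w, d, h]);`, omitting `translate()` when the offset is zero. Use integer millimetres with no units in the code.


translate([273, 346, 0]) cube([31, 293, 878]);
translate([1296, 346, 0]) cube([31, 293, 878]);
translate([304, 346, 0]) cube([992, 293, 22]);
translate([304, 346, 373]) cube([992, 293, 22]);
translate([304, 346, 746]) cube([992, 293, 22]);


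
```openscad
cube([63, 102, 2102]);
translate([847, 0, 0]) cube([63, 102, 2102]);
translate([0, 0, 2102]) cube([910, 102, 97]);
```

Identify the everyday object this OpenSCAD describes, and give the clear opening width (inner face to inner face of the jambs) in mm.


A door frame. The clear opening width is 784 mm.

Two 2102 mm tall posts with a header on top — a door frame. The left jamb is 63 mm wide at x = 0; the right jamb starts at x = 847. The clear opening is 847 − 63 = 784 mm.


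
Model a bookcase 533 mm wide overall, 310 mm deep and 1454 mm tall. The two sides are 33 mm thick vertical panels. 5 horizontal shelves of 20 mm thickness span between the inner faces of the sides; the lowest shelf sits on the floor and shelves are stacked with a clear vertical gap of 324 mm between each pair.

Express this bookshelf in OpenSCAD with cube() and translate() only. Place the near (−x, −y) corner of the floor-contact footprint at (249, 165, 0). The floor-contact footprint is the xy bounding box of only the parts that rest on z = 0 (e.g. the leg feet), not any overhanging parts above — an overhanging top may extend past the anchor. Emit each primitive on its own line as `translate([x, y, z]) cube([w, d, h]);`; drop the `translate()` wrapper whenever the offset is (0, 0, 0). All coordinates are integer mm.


translate([249, 165, 0]) cube([33, 310, 1454]);
translate([749, 165, 0]) cube([33, 310, 1454]);
translate([282, 165, 0]) cube([467, 310, 20]);
translate([282, 165, 344]) cube([467, 310, 20]);
translate([282, 165, 688]) cube([467, 310, 20]);
translate([282, 165, 1032]) cube([467, 310, 20]);
translate([282, 165, 1376]) cube([467, 310, 20]);


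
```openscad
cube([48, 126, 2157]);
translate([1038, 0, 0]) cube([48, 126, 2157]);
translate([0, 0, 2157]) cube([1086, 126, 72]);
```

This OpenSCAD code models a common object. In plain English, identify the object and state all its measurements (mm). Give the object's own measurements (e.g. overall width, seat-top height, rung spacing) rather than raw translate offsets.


A door frame. The clear opening is 990 mm wide and 2157 mm high. Two 48 mm wide jambs, 126 mm deep, stand either side of the opening from the floor to the top of the opening. A 72 mm thick head sits across the top of both jambs, spanning the full outside width of the frame.


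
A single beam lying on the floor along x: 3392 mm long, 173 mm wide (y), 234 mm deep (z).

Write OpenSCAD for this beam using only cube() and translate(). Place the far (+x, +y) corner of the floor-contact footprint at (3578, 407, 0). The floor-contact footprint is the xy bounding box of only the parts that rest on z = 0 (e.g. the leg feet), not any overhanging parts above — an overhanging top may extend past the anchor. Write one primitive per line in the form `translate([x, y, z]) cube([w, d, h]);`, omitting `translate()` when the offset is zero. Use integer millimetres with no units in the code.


translate([186, 234, 0]) cube([3392, 173, 234]);


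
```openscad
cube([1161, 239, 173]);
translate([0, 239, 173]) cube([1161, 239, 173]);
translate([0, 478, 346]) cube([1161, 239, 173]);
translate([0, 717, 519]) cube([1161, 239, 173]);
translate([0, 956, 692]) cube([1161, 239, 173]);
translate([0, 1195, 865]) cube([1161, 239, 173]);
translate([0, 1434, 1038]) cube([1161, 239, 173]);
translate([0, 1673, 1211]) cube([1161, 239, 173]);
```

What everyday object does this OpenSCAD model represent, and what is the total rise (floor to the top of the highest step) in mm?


A staircase. The total rise is 1384 mm.

8 identical blocks, each offset up and back from the previous — a staircase. Each step is 173 mm tall and there are 8 of them, so the total rise is 8 × 173 = 1384 mm.


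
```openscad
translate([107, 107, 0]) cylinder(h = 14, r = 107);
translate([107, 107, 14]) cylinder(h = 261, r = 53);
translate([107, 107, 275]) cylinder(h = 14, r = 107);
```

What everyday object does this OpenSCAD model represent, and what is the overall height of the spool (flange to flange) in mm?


A spool. The overall height is 289 mm.

Three coaxial cylinders, large–small–large — a spool. Two 14 mm flanges and a 261 mm core give 14 + 261 + 14 = 289 mm.


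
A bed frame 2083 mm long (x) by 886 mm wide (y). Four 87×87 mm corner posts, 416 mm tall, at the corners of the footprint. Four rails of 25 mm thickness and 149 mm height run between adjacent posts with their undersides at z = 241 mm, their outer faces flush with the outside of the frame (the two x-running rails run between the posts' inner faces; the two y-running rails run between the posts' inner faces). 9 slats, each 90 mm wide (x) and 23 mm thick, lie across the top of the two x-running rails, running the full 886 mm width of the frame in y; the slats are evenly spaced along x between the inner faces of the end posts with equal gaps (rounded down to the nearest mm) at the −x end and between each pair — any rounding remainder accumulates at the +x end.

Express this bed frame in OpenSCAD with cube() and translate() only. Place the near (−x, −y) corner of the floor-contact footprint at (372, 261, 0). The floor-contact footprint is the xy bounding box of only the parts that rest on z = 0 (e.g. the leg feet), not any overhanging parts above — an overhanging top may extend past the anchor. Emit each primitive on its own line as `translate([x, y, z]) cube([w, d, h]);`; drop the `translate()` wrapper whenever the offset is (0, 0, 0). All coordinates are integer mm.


// slat z = rail_z + rail_h = 241 + 149 = 390
// slat gap = ⌊(1909 − 9·90) / 10⌋ = 109
translate([372, 261, 0]) cube([87, 87, 416]);
translate([372, 1060, 0]) cube([87, 87, 416]);
translate([2368, 261, 0]) cube([87, 87, 416]);
translate([2368, 1060, 0]) cube([87, 87, 416]);
translate([459, 261, 241]) cube([1909, 25, 149]);
translate([459, 1122, 241]) cube([1909, 25, 149]);
translate([372, 348, 241]) cube([25, 712, 149]);
translate([2430, 348, 241]) cube([25, 712, 149]);
translate([568, 261, 390]) cube([90, 886, 23]);
translate([767, 261, 390]) cube([90, 886, 23]);
translate([966, 261, 390]) cube([90, 886, 23]);
translate([1165, 261, 390]) cube([90, 886, 23]);
translate([1364, 261, 390]) cube([90, 886, 23]);
translate([1563, 261, 390]) cube([90, 886, 23]);
translate([1762, 261, 390]) cube([90, 886, 23]);
translate([1961, 261, 390]) cube([90, 886, 23]);
translate([2160, 261, 390]) cube([90, 886, 23]);


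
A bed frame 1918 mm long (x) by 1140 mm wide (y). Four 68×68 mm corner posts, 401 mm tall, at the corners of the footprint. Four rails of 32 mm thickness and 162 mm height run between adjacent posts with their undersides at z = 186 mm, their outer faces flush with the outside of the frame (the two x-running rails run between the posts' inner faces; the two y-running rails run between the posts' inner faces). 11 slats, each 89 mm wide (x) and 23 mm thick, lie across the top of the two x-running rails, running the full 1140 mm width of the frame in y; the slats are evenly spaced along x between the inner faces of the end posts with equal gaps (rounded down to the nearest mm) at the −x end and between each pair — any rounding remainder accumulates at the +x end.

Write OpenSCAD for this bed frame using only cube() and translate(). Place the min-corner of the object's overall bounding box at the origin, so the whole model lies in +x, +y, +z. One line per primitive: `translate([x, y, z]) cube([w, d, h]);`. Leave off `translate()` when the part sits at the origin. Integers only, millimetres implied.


cube([68, 68, 401]);
translate([0, 1072, 0]) cube([68, 68, 401]);
translate([1850, 0, 0]) cube([68, 68, 401]);
translate([1850, 1072, 0]) cube([68, 68, 401]);
translate([68, 0, 186]) cube([1782, 32, 162]);
translate([68, 1108, 186]) cube([1782, 32, 162]);
translate([0, 68, 186]) cube([32, 1004, 162]);
translate([1886, 68, 186]) cube([32, 1004, 162]);
translate([134, 0, 348]) cube([89, 1140, 23]);
translate([289, 0, 348]) cube([89, 1140, 23]);
translate([444, 0, 348]) cube([89, 1140, 23]);
translate([599, 0, 348]) cube([89, 1140, 23]);
translate([754, 0, 348]) cube([89, 1140, 23]);
translate([909, 0, 348]) cube([89, 1140, 23]);
translate([1064, 0, 348]) cube([89, 1140, 23]);
translate([1219, 0, 348]) cube([89, 1140, 23]);
translate([1374, 0, 348]) cube([89, 1140, 23]);
translate([1529, 0, 348]) cube([89, 1140, 23]);
translate([1684, 0, 348]) cube([89, 1140, 23]);


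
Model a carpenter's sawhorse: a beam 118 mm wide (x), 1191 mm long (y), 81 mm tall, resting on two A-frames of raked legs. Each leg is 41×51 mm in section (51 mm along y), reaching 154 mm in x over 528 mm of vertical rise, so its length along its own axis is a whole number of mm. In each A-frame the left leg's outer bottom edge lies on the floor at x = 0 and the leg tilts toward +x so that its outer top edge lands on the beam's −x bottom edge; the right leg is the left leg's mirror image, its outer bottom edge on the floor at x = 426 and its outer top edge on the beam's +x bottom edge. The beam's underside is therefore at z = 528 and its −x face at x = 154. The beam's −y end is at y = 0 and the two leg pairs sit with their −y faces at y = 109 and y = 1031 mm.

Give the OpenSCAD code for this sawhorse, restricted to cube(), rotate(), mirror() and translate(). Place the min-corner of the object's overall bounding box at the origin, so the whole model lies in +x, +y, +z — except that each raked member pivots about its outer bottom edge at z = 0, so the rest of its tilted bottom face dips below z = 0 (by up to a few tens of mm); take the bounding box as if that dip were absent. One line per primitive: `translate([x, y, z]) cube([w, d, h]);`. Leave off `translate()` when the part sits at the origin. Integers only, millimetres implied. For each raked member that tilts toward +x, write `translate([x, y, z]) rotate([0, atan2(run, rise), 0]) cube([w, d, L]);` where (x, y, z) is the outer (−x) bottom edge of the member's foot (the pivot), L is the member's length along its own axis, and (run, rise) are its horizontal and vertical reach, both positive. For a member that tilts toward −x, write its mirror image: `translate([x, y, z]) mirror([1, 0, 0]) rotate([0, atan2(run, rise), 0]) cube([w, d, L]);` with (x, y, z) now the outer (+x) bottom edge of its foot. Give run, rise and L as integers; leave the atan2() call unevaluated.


// leg length = √(154² + 528²) = 550
// right-leg outer foot x = 2·154 + 118 = 426
// beam min-corner = (154, 0, 528)
translate([154, 0, 528]) cube([118, 1191, 81]);
translate([0, 109, 0]) rotate([0, atan2(154, 528), 0]) cube([41, 51, 550]);
translate([426, 109, 0]) mirror([1, 0, 0]) rotate([0, atan2(154, 528), 0]) cube([41, 51, 550]);
translate([0, 1031, 0]) rotate([0, atan2(154, 528), 0]) cube([41, 51, 550]);
translate([426, 1031, 0]) mirror([1, 0, 0]) rotate([0, atan2(154, 528), 0]) cube([41, 51, 550]);


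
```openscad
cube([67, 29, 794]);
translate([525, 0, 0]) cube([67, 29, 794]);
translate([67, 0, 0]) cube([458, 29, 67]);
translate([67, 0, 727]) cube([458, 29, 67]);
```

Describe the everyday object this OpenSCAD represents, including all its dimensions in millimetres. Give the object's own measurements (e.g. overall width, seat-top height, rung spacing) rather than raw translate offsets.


A rectangular picture frame lying in the x–z plane (depth along y). The opening is 458 mm wide (x) by 660 mm tall (z), surrounded by a border 67 mm wide on all four sides. The frame is 29 mm deep and is made of two full-height vertical stiles with two horizontal rails fitted between them.


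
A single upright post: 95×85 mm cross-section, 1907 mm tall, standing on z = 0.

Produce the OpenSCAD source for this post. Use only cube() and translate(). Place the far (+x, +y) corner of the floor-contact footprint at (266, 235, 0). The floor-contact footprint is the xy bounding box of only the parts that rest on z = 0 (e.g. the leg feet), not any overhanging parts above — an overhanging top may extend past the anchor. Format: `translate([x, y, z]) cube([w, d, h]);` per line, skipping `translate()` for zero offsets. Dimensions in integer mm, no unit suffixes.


translate([171, 150, 0]) cube([95, 85, 1907]);


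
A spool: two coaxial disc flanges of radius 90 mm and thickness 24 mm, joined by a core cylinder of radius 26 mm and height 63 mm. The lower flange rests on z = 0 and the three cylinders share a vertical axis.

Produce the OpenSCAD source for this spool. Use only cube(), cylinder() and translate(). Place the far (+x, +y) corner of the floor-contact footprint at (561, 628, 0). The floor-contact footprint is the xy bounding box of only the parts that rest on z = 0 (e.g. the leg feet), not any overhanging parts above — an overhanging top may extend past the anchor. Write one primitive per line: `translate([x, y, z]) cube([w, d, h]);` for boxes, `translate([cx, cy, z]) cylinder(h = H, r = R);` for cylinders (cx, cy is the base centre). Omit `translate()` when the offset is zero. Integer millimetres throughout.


translate([471, 538, 0]) cylinder(h = 24, r = 90);
translate([471, 538, 24]) cylinder(h = 63, r = 26);
translate([471, 538, 87]) cylinder(h = 24, r = 90);


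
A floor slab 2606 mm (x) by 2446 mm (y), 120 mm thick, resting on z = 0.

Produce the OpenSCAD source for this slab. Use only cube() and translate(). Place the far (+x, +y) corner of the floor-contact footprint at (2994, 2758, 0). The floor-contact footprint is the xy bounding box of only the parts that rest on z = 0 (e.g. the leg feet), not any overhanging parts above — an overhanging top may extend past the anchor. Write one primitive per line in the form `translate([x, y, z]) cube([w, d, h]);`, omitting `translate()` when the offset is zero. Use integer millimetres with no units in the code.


translate([388, 312, 0]) cube([2606, 2446, 120]);


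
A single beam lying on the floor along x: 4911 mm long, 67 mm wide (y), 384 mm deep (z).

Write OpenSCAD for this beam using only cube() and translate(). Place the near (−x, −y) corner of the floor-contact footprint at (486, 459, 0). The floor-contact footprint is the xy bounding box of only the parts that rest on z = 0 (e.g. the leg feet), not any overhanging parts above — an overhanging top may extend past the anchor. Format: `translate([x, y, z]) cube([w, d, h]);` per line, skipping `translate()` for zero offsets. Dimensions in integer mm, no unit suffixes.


translate([486, 459, 0]) cube([4911, 67, 384]);


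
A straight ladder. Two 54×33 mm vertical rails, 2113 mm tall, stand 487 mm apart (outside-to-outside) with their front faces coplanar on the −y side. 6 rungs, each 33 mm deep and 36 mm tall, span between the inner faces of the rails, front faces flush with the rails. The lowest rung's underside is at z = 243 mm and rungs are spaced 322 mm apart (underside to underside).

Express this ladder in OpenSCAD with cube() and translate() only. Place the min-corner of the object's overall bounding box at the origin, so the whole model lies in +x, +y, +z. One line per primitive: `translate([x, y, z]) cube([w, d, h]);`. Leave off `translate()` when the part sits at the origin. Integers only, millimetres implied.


cube([54, 33, 2113]);
translate([433, 0, 0]) cube([54, 33, 2113]);
translate([54, 0, 243]) cube([379, 33, 36]);
translate([54, 0, 565]) cube([379, 33, 36]);
translate([54, 0, 887]) cube([379, 33, 36]);
translate([54, 0, 1209]) cube([379, 33, 36]);
translate([54, 0, 1531]) cube([379, 33, 36]);
translate([54, 0, 1853]) cube([379, 33, 36]);


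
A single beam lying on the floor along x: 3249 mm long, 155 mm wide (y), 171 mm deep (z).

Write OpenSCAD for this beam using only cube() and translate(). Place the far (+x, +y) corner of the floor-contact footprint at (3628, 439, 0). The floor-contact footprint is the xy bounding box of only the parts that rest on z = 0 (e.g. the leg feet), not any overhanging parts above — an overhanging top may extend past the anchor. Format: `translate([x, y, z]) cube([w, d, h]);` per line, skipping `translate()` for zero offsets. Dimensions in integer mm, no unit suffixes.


translate([379, 284, 0]) cube([3249, 155, 171]);


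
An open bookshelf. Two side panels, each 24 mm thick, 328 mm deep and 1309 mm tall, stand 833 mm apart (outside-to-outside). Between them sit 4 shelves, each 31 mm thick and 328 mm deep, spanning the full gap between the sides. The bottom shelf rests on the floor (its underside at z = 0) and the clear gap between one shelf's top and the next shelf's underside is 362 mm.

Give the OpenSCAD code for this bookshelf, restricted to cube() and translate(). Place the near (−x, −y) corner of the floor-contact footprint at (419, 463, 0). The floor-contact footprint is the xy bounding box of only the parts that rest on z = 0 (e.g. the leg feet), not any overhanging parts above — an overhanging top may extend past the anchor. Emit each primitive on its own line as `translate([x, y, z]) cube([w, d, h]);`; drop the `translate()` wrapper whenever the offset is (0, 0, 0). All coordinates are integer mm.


translate([419, 463, 0]) cube([24, 328, 1309]);
translate([1228, 463, 0]) cube([24, 328, 1309]);
translate([443, 463, 0]) cube([785, 328, 31]);
translate([443, 463, 393]) cube([785, 328, 31]);
translate([443, 463, 786]) cube([785, 328, 31]);
translate([443, 463, 1179]) cube([785, 328, 31]);


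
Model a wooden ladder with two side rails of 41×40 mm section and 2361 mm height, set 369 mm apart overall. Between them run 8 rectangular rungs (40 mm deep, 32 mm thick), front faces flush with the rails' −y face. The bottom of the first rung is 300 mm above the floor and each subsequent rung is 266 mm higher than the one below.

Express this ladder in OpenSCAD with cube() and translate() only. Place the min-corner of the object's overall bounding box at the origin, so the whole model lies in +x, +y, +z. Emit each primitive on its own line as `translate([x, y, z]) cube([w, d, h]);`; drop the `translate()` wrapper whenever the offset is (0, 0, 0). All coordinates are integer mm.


cube([41, 40, 2361]);
translate([328, 0, 0]) cube([41, 40, 2361]);
translate([41, 0, 300]) cube([287, 40, 32]);
translate([41, 0, 566]) cube([287, 40, 32]);
translate([41, 0, 832]) cube([287, 40, 32]);
translate([41, 0, 1098]) cube([287, 40, 32]);
translate([41, 0, 1364]) cube([287, 40, 32]);
translate([41, 0, 1630]) cube([287, 40, 32]);
translate([41, 0, 1896]) cube([287, 40, 32]);
translate([41, 0, 2162]) cube([287, 40, 32]);


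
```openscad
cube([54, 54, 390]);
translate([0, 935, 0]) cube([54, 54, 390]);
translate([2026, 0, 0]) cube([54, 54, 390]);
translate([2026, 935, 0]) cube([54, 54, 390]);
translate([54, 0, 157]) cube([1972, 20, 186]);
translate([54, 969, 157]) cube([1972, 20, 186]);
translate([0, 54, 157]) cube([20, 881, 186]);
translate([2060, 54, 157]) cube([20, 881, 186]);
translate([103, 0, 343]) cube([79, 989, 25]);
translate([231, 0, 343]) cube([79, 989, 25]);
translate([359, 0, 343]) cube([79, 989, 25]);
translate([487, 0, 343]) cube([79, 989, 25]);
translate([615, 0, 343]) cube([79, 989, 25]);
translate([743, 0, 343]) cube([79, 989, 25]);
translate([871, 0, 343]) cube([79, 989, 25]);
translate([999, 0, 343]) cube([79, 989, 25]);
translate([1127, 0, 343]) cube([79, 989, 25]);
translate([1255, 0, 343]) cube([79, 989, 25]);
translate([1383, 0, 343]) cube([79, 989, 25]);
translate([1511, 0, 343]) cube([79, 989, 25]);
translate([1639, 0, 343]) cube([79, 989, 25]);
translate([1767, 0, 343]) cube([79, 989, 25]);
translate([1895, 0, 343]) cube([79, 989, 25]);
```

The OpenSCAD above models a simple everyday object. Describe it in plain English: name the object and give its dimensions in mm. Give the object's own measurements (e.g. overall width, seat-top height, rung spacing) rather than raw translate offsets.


A bed frame 2080 mm long (x) by 989 mm wide (y). Four 54×54 mm corner posts, 390 mm tall, at the corners of the footprint. Four rails of 20 mm thickness and 186 mm height run between adjacent posts with their undersides at z = 157 mm, their outer faces flush with the outside of the frame (the two x-running rails run between the posts' inner faces; the two y-running rails run between the posts' inner faces). 15 slats, each 79 mm wide (x) and 25 mm thick, lie across the top of the two x-running rails, running the full 989 mm width of the frame in y; along x they sit between the end posts with a 49 mm gap after the −x posts and between neighbouring slats, leaving 52 mm before the +x posts.


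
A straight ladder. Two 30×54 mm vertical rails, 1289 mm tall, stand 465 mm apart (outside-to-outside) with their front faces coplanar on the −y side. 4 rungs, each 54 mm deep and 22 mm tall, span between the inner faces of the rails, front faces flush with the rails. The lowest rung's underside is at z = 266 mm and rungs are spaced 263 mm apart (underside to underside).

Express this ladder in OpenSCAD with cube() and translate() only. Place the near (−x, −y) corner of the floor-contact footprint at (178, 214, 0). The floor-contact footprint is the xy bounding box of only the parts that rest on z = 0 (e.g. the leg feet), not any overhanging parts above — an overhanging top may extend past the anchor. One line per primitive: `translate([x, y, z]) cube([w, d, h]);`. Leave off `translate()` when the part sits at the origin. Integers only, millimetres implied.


translate([178, 214, 0]) cube([30, 54, 1289]);
translate([613, 214, 0]) cube([30, 54, 1289]);
translate([208, 214, 266]) cube([405, 54, 22]);
translate([208, 214, 529]) cube([405, 54, 22]);
translate([208, 214, 792]) cube([405, 54, 22]);
translate([208, 214, 1055]) cube([405, 54, 22]);


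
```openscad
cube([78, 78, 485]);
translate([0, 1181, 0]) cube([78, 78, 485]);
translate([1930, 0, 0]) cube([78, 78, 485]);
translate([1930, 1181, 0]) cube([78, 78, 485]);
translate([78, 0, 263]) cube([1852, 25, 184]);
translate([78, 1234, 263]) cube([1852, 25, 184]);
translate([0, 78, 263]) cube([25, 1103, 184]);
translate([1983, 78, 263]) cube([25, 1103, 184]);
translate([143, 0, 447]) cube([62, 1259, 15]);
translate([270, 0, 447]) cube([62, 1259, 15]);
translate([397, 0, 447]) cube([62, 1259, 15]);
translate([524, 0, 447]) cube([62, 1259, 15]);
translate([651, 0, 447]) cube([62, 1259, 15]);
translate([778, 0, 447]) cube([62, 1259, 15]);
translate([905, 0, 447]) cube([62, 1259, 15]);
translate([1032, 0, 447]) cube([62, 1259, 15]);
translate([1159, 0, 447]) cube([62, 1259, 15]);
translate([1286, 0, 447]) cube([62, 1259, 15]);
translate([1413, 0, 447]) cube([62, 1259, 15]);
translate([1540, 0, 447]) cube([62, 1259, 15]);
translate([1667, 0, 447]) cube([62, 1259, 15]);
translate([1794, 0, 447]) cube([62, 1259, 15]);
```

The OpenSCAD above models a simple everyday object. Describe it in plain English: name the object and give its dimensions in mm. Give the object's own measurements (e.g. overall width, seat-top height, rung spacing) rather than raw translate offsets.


A bed frame 2008 mm long (x) by 1259 mm wide (y). Four 78×78 mm corner posts, 485 mm tall, at the corners of the footprint. Four rails of 25 mm thickness and 184 mm height run between adjacent posts with their undersides at z = 263 mm, their outer faces flush with the outside of the frame (the two x-running rails run between the posts' inner faces; the two y-running rails run between the posts' inner faces). 14 slats, each 62 mm wide (x) and 15 mm thick, lie across the top of the two x-running rails, running the full 1259 mm width of the frame in y; along x they sit between the end posts with a 65 mm gap after the −x posts and between neighbouring slats, leaving 74 mm before the +x posts.


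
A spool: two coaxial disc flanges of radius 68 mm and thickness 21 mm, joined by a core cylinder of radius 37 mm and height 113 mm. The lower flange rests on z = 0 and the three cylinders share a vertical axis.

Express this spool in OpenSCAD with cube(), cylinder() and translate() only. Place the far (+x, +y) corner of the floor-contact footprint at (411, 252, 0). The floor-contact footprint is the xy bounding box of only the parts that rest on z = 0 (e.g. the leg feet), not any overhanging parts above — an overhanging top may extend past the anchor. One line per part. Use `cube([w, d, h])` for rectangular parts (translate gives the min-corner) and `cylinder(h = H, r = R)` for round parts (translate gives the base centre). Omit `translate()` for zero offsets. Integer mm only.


translate([343, 184, 0]) cylinder(h = 21, r = 68);
translate([343, 184, 21]) cylinder(h = 113, r = 37);
translate([343, 184, 134]) cylinder(h = 21, r = 68);


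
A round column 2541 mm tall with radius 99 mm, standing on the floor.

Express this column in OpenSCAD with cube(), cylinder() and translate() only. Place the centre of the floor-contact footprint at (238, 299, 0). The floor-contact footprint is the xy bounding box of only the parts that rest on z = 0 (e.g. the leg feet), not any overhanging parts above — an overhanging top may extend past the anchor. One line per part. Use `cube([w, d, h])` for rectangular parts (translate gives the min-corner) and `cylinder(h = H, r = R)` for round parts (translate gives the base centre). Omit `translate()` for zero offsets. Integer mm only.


translate([238, 299, 0]) cylinder(h = 2541, r = 99);


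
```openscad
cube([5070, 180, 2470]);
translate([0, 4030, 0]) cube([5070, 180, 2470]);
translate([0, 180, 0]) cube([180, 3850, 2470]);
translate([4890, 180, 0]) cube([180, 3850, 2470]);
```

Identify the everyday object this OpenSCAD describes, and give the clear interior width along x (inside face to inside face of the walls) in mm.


A house (or room) frame. The interior width is 4710 mm.

Four 2470 mm walls enclosing a rectangle with no floor or roof — a room or house frame. Outside width is 5070 mm and wall thickness is 180 mm, so the interior width is 5070 − 2 × 180 = 4710 mm.


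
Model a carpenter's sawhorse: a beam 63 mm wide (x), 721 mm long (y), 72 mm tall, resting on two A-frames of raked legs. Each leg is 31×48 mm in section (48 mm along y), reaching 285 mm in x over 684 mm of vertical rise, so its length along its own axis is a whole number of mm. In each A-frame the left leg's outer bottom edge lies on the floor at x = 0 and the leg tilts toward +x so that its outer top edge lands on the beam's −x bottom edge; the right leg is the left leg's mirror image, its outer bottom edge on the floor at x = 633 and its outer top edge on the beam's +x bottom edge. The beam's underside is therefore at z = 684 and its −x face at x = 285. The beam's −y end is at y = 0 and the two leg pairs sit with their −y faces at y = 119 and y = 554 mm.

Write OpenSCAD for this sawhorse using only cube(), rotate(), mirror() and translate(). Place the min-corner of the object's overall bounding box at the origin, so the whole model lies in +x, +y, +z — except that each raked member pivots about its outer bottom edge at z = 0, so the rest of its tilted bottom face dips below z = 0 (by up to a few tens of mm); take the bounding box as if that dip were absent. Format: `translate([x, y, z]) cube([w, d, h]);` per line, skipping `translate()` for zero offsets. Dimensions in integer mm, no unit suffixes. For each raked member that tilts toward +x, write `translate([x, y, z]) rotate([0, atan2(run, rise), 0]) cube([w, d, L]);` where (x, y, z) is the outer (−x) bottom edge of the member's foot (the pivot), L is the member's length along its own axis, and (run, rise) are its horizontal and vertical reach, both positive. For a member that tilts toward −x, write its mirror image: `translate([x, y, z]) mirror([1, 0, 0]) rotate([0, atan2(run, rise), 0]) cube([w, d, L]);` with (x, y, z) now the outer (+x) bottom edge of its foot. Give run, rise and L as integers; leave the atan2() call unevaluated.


translate([285, 0, 684]) cube([63, 721, 72]);
translate([0, 119, 0]) rotate([0, atan2(285, 684), 0]) cube([31, 48, 741]);
translate([633, 119, 0]) mirror([1, 0, 0]) rotate([0, atan2(285, 684), 0]) cube([31, 48, 741]);
translate([0, 554, 0]) rotate([0, atan2(285, 684), 0]) cube([31, 48, 741]);
translate([633, 554, 0]) mirror([1, 0, 0]) rotate([0, atan2(285, 684), 0]) cube([31, 48, 741]);


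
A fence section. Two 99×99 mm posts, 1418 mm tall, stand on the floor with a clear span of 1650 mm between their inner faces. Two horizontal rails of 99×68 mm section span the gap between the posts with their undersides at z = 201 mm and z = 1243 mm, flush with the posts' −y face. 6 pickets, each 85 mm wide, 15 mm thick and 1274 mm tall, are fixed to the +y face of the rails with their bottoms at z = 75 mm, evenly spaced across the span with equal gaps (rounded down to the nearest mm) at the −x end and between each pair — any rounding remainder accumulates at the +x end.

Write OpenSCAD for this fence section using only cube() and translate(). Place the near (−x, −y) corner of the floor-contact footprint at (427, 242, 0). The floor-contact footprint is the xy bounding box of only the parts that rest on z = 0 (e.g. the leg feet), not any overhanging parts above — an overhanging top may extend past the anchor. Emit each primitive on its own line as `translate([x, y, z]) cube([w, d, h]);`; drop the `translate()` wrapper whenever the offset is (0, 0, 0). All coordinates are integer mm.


translate([427, 242, 0]) cube([99, 99, 1418]);
translate([2176, 242, 0]) cube([99, 99, 1418]);
translate([526, 242, 201]) cube([1650, 99, 68]);
translate([526, 242, 1243]) cube([1650, 99, 68]);
translate([688, 341, 75]) cube([85, 15, 1274]);
translate([935, 341, 75]) cube([85, 15, 1274]);
translate([1182, 341, 75]) cube([85, 15, 1274]);
translate([1429, 341, 75]) cube([85, 15, 1274]);
translate([1676, 341, 75]) cube([85, 15, 1274]);
translate([1923, 341, 75]) cube([85, 15, 1274]);


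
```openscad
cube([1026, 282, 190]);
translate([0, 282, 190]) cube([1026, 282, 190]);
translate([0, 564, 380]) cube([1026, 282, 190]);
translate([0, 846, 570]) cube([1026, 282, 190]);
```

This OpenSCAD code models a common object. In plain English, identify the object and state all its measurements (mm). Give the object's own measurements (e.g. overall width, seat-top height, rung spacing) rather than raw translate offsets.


A straight staircase of 4 solid steps. Each step is 1026 mm wide (x), 282 mm deep (y, the going) and 190 mm tall (the rise). The first step rests on the floor; each subsequent step sits one going further in +y and one rise higher in +z, directly behind and above the previous step with no overlap.


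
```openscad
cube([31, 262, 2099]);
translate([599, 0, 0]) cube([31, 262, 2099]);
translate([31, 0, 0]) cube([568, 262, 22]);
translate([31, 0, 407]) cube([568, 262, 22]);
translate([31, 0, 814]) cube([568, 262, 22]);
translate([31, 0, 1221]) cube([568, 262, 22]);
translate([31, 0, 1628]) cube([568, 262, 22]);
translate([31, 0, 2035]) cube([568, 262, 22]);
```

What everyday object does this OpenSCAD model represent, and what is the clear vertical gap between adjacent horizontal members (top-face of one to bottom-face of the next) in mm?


A bookshelf. The clear shelf gap is 385 mm.

Two tall side panels with 6 horizontal boards between them — a bookshelf. The first two shelf undersides are at z = 0 and z = 407; with shelf thickness 22, the clear gap is 407 − 0 − 22 = 385 mm.


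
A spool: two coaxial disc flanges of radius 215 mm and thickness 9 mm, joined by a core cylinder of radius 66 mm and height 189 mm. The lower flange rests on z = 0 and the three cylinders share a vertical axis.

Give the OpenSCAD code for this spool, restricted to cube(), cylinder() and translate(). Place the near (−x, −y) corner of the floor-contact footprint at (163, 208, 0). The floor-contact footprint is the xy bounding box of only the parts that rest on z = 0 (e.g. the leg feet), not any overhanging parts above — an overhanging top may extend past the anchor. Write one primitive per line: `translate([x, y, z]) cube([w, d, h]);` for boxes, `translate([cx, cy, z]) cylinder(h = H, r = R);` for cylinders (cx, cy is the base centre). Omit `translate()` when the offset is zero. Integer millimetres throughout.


translate([378, 423, 0]) cylinder(h = 9, r = 215);
translate([378, 423, 9]) cylinder(h = 189, r = 66);
translate([378, 423, 198]) cylinder(h = 9, r = 215);


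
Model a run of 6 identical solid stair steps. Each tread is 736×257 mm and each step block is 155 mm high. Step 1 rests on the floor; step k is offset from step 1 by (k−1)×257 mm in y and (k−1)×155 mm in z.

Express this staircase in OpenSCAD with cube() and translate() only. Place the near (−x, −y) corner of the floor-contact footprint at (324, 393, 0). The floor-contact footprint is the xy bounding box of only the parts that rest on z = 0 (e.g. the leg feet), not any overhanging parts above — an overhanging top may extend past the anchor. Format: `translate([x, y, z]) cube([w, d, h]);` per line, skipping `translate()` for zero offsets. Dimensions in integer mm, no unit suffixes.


translate([324, 393, 0]) cube([736, 257, 155]);
translate([324, 650, 155]) cube([736, 257, 155]);
translate([324, 907, 310]) cube([736, 257, 155]);
translate([324, 1164, 465]) cube([736, 257, 155]);
translate([324, 1421, 620]) cube([736, 257, 155]);
translate([324, 1678, 775]) cube([736, 257, 155]);


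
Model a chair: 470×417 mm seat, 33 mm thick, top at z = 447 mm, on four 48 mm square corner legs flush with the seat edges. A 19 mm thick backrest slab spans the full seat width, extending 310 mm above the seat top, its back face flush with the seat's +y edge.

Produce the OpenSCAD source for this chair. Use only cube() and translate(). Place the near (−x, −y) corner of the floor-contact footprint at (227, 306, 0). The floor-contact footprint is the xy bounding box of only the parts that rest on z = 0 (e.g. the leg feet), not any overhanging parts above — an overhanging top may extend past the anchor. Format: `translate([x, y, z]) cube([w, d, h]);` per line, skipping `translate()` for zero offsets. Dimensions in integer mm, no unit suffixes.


translate([227, 306, 414]) cube([470, 417, 33]);
translate([227, 306, 0]) cube([48, 48, 414]);
translate([649, 306, 0]) cube([48, 48, 414]);
translate([227, 675, 0]) cube([48, 48, 414]);
translate([649, 675, 0]) cube([48, 48, 414]);
translate([227, 704, 447]) cube([470, 19, 310]);


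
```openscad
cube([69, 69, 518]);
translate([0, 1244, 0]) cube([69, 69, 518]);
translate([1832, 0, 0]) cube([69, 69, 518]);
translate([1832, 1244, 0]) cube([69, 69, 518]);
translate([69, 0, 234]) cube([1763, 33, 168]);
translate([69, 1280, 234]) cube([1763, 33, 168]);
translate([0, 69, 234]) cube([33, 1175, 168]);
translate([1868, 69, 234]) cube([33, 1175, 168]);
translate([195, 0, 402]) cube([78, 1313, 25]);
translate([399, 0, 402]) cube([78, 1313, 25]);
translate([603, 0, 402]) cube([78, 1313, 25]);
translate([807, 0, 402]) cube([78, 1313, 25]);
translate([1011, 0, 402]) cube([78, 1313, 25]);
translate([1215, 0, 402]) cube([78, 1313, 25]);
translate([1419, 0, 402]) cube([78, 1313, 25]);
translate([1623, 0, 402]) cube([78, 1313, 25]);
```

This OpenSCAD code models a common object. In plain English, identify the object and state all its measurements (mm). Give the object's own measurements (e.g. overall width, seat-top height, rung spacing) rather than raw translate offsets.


A bed frame 1901 mm long (x) by 1313 mm wide (y). Four 69×69 mm corner posts, 518 mm tall, at the corners of the footprint. Four rails of 33 mm thickness and 168 mm height run between adjacent posts with their undersides at z = 234 mm, their outer faces flush with the outside of the frame (the two x-running rails run between the posts' inner faces; the two y-running rails run between the posts' inner faces). 8 slats, each 78 mm wide (x) and 25 mm thick, lie across the top of the two x-running rails, running the full 1313 mm width of the frame in y; along x they sit between the end posts with a 126 mm gap after the −x posts and between neighbouring slats, leaving 131 mm before the +x posts.


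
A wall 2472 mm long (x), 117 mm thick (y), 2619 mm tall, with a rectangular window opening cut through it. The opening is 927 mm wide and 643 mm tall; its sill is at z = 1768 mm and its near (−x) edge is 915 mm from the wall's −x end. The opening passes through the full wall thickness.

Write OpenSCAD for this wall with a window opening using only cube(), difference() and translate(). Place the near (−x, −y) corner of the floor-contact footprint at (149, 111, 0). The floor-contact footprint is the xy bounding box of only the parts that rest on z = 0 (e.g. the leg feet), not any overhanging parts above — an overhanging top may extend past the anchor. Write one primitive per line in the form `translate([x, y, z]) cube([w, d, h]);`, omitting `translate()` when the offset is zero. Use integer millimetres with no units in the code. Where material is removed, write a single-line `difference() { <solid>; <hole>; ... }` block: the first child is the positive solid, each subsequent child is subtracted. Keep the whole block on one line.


difference() { translate([149, 111, 0]) cube([2472, 117, 2619]); translate([1064, 111, 1768]) cube([927, 117, 643]); }


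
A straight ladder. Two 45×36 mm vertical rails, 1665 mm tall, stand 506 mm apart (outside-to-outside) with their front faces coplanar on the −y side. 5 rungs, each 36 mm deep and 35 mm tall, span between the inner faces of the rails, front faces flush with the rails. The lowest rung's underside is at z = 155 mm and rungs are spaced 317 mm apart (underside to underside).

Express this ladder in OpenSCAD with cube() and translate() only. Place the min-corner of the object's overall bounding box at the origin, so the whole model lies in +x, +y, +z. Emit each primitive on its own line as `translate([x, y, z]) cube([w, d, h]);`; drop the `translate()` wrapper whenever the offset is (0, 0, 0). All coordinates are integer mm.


cube([45, 36, 1665]);
translate([461, 0, 0]) cube([45, 36, 1665]);
translate([45, 0, 155]) cube([416, 36, 35]);
translate([45, 0, 472]) cube([416, 36, 35]);
translate([45, 0, 789]) cube([416, 36, 35]);
translate([45, 0, 1106]) cube([416, 36, 35]);
translate([45, 0, 1423]) cube([416, 36, 35]);
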